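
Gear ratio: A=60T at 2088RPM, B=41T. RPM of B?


Gear ratio = 60:41 = 60:41
RPM_B = RPM_A × (teeth_A / teeth_B)
= 2088 × (60/41)
= 3055.6 RPM

3055.6 RPM


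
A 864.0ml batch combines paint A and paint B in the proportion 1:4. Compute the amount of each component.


Total parts = 1 + 4 = 5
paint A: 864.0 × 1/5 = 172.8ml
paint B: 864.0 × 4/5 = 691.2ml
= 172.8ml and 691.2ml

172.8ml and 691.2ml


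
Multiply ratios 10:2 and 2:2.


Compound ratio = (10×2) : (2×2)
= 20:4
GCD = 4
= 5:1

5:1


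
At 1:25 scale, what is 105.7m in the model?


Model size = real / scale
= 105.7 / 25
= 4.2280 m

4.2280 m


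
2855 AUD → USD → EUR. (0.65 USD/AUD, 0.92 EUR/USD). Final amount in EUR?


Step 1: 2855 AUD × 0.65 = 1855.75 USD
Step 2: 1855.75 USD × 0.92 = 1707.29 EUR
Implied rate AUD→EUR = 0.65 × 0.92 = 0.5980
= 1707.29 EUR

1707.29 EUR


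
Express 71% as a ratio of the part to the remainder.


71% means 71 parts out of 100; remainder = 29
Part : remainder = 71:29
GCD = 1
= 71:29

71:29


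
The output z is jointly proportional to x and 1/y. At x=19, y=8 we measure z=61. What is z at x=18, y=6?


z = k·x/y
Solve for k using the known point: k = z·y/x = 61×8/19 = 488/19 ≈ 25.6842
Now evaluate at x=18, y=6:
z = k × 18 / 6 = (488 × 18) / (19 × 6) = 8784/114
≈ 77.0526

77.0526


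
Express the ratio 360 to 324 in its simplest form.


GCD(360, 324) = 36
360/36 : 324/36
= 10:9

10:9


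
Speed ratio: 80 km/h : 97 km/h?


Ratio = 80:97
GCD = 1
Simplified = 80:97
Time ratio (same distance) = 97:80
Speed ratio = 80:97

80:97


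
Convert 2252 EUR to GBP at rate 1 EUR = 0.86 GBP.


Amount × rate = 2252 × 0.86
= 1936.72 GBP

1936.72 GBP


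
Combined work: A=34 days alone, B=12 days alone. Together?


Rate of A = 1/34 per day
Rate of B = 1/12 per day
Combined rate = 1/34 + 1/12 = 46/408 ≈ 0.1127 per day
Days = 1 / combined rate = 408/46
≈ 8.87 days

8.87 days


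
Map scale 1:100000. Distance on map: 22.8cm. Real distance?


Real distance = map distance × scale
= 22.8cm × 100000
= 2280000 cm = 22800.0 m
= 22.800 km

22.800 km


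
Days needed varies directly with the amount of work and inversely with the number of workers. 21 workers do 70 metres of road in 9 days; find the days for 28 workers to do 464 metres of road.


Days ∝ work / workers, so d₂ = d₁ × (m₁/m₂) × (w₂/w₁)
Workers factor (inverse): 21/28 = 0.7500
Work factor (direct): 464/70 ≈ 6.6286
d₂ = 9 × 21/28 × 464/70 = (9 × 21 × 464) / (28 × 70) = 87696/1960
≈ 44.74 days

44.74 days


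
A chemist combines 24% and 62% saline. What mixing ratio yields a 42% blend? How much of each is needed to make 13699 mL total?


Let x parts of 24% mix with y parts of 62%.
24x + 62y = 42(x + y)
24x + 62y = 42x + 42y
x(24 - 42) = y(42 - 62)
x/y = (62 - 42)/(42 - 24) = 20/18
Simplify: 10:9
Total parts = 19; one part = 13699/19 = 721.00 mL
24% solution: 10×721.00 = 7210.00 mL
62% solution: 9×721.00 = 6489.00 mL
= ratio 10:9; 7210.00 mL and 6489.00 mL

ratio 10:9; 7210.00 mL and 6489.00 mL


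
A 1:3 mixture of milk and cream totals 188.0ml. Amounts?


Total parts = 1 + 3 = 4
milk: 188.0 × 1/4 = 47.0ml
cream: 188.0 × 3/4 = 141.0ml
= 47.0ml and 141.0ml

47.0ml and 141.0ml


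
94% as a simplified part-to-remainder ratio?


94% means 94 parts out of 100; remainder = 6
Part : remainder = 94:6
GCD = 2
= 47:3

47:3


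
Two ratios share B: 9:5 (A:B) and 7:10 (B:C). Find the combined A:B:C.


Match B: multiply A:B by 7 → 63:35
Multiply B:C by 5 → 35:50
Combined: 63:35:50
GCD = 1
= 63:35:50

63:35:50


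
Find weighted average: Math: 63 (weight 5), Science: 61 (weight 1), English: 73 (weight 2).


Numerator = 63×5 + 61×1 + 73×2
= 315 + 61 + 146
= 522
Total weight = 8
Weighted avg = 522/8
= 65.25

65.25


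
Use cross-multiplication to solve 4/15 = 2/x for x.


Cross multiply: 4 × x = 15 × 2
4x = 30
x = 30 / 4
= 7.50

7.50


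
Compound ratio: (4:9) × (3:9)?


Compound ratio = (4×3) : (9×9)
= 12:81
GCD = 3
= 4:27

4:27


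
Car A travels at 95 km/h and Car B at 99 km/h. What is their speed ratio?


Ratio = 95:99
GCD = 1
Simplified = 95:99
Time ratio (same distance) = 99:95
Speed ratio = 95:99

95:99


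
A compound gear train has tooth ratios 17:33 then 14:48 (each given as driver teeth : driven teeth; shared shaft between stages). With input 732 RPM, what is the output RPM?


Stage 1: RPM_B = RPM_A × t_A/t_B = 732 × 17/33 = 12444/33 ≈ 377.09
B and C share a shaft → RPM_C = RPM_B
Stage 2: RPM_D = RPM_C × t_C/t_D = RPM_A × (t_A×t_C)/(t_B×t_D)
Overall ratio = (17×14)/(33×48) = 238/1584
RPM_D = 732 × 238/1584 = 174216/1584
≈ 109.98 RPM

109.98 RPM


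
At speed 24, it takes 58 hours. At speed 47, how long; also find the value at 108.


Inverse proportion: x × y = constant
k = 24 × 58 = 1392
At x=47: k/47 = 29.62
At x=108: k/108 = 12.89
= 29.62 and 12.89

29.62 and 12.89


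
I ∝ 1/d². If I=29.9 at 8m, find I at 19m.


I₁d₁² = I₂d₂²
I₂ = I₁ × (d₁/d₂)²
= 29.9 × (8/19)²
= 29.9 × 64/361
= 1913.6/361
≈ 5.3008

5.3008


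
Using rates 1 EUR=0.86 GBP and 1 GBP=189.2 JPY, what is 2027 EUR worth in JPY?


Step 1: 2027 EUR × 0.86 = 1743.22 GBP
Step 2: 1743.22 GBP × 189.2 = 329817.22 JPY
Implied rate EUR→JPY = 0.86 × 189.2 = 162.7120
= 329817.22 JPY

329817.22 JPY


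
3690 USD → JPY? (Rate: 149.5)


Amount × rate = 3690 × 149.5
= 551655.00 JPY

551655.00 JPY


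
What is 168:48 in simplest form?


GCD(168, 48) = 24
168/24 : 48/24
= 7:2

7:2


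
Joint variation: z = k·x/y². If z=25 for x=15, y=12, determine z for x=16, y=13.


z = k·x/y²
Solve for k using the known point: k = z·y²/x = 25×144/15 = 3600/15 = 240.0000
Now evaluate at x=16, y=13:
z = k × 16 / 169 = (3600 × 16) / (15 × 169) = 57600/2535
≈ 22.7219

22.7219


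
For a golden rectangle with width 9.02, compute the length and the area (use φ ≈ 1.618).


φ = (1 + √5) / 2 ≈ 1.618
Length = width × φ = 9.02 × 1.618 = 14.59436
≈ 14.59
Area = width × length = 9.02 × 14.59436 = 131.6411272 ≈ 131.64
= Length: 14.59, Area: 131.64

Length: 14.59, Area: 131.64


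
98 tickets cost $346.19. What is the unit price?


Unit rate = total / quantity
= 346.19 / 98
= $3.53 per unit

$3.53 per unit


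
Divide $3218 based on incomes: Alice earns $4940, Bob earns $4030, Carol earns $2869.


Total income = 4940 + 4030 + 2869 = $11839
Alice: $3218 × 4940/11839 = $1342.76
Bob: $3218 × 4030/11839 = $1095.41
Carol: $3218 × 2869/11839 = $779.83
= Alice: $1342.76, Bob: $1095.41, Carol: $779.83

Alice: $1342.76, Bob: $1095.41, Carol: $779.83


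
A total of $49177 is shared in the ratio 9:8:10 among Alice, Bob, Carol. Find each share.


Total parts = 9 + 8 + 10 = 27
Alice: 49177 × 9/27 = 16392.33
Bob: 49177 × 8/27 = 14570.96
Carol: 49177 × 10/27 = 18213.70
= Alice: $16392.33, Bob: $14570.96, Carol: $18213.70

Alice: $16392.33, Bob: $14570.96, Carol: $18213.70


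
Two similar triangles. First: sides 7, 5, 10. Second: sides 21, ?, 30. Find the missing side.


Scale factor = 21/7 = 3
Missing side = 5 × 3
= 15.0

15.0


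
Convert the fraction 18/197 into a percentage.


Percentage = (part / whole) × 100
= (18 / 197) × 100
≈ 9.14%

9.14%


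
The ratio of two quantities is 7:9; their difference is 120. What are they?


Let A = 7k, B = 9k.
9k - 7k = 120
2k = 120 → k = 120/2 = 60
A = 7×60 = 420, B = 9×60 = 540
= A = 420, B = 540

A = 420, B = 540


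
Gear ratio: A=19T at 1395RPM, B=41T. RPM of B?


Gear ratio = 19:41 = 19:41
RPM_B = RPM_A × (teeth_A / teeth_B)
= 1395 × (19/41)
= 646.5 RPM

646.5 RPM


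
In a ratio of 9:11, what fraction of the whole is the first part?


Total parts = 9 + 11 = 20
First part: 9/20 = 9/20
= 9/20

9/20


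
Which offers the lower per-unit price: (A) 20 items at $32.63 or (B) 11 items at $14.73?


Deal A: $32.63/20 = $1.6315/unit
Deal B: $14.73/11 = $1.3391/unit
B is cheaper per unit
= Deal B

Deal B


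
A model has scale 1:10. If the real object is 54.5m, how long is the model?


Model size = real / scale
= 54.5 / 10
= 5.4500 m

5.4500 m


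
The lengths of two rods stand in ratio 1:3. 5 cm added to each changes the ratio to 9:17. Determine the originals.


Let A = 1k, B = 3k.
(1k + 5) / (3k + 5) = 9/17
Cross-multiply: 17(1k + 5) = 9(3k + 5)
17k + 85 = 27k + 45
17k - 27k = 45 - 85
-10k = -40
k = -40/-10 = 4
A = 1×4 = 4, B = 3×4 = 12
= A = 4, B = 12

A = 4, B = 12


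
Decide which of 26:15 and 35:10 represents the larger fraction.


26/15 = 1.7333
35/10 = 3.5000
1.7333 < 3.5000, so 26:15 is less
= 35:10

35:10


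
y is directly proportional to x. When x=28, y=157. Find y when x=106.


Direct proportion: y/x = constant
k = 157/28 ≈ 5.6071
y₂ = k × 106 = 157 × 106 / 28 = 16642/28
≈ 594.36

594.36


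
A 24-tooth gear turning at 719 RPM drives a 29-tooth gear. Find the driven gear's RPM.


Gear ratio = 24:29 = 24:29
RPM_B = RPM_A × (teeth_A / teeth_B)
= 719 × (24/29)
= 595.0 RPM

595.0 RPM


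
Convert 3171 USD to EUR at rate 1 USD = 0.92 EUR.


Amount × rate = 3171 × 0.92
= 2917.32 EUR

2917.32 EUR


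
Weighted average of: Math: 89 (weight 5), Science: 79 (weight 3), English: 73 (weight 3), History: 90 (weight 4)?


Numerator = 89×5 + 79×3 + 73×3 + 90×4
= 445 + 237 + 219 + 360
= 1261
Total weight = 15
Weighted avg = 1261/15
= 84.07

84.07


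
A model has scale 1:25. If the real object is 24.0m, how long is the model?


Model size = real / scale
= 24.0 / 25
= 0.9600 m

0.9600 m


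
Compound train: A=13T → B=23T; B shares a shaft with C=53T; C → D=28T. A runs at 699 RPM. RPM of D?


Stage 1: RPM_B = RPM_A × t_A/t_B = 699 × 13/23 = 9087/23 ≈ 395.09
B and C share a shaft → RPM_C = RPM_B
Stage 2: RPM_D = RPM_C × t_C/t_D = RPM_A × (t_A×t_C)/(t_B×t_D)
Overall ratio = (13×53)/(23×28) = 689/644
RPM_D = 699 × 689/644 = 481611/644
≈ 747.84 RPM

747.84 RPM


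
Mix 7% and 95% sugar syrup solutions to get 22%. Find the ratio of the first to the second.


Let x parts of 7% mix with y parts of 95%.
7x + 95y = 22(x + y)
7x + 95y = 22x + 22y
x(7 - 22) = y(22 - 95)
x/y = (95 - 22)/(22 - 7) = 73/15
Simplify: 73:15
= 73:15

73:15


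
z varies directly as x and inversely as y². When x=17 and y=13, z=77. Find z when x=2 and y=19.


z = k·x/y²
Solve for k using the known point: k = z·y²/x = 77×169/17 = 13013/17 ≈ 765.4706
Now evaluate at x=2, y=19:
z = k × 2 / 361 = (13013 × 2) / (17 × 361) = 26026/6137
≈ 4.2408

4.2408


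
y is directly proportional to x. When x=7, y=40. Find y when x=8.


Direct proportion: y/x = constant
k = 40/7 ≈ 5.7143
y₂ = k × 8 = 40 × 8 / 7 = 320/7
≈ 45.71

45.71


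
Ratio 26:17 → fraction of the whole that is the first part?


Total parts = 26 + 17 = 43
First part: 26/43 = 26/43
= 26/43

26/43


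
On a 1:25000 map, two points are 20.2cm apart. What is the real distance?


Real distance = map distance × scale
= 20.2cm × 25000
= 505000 cm = 5050.0 m
= 5.050 km

5.050 km


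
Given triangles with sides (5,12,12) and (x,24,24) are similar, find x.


Scale factor = 24/12 = 2
Missing side = 5 × 2
= 10.0

10.0


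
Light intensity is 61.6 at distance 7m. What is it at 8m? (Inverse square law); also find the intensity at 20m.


I₁d₁² = I₂d₂²
I at 8m = 61.6 × (7/8)² = 61.6 × 49/64 = 3018.4/64 = 47.1625
I at 20m = 61.6 × (7/20)² = 61.6 × 49/400 = 3018.4/400 = 7.5460
= 47.1625 and 7.5460

47.1625 and 7.5460


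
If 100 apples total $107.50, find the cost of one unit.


Unit rate = total / quantity
= 107.50 / 100
= $1.08 per unit

$1.08 per unit


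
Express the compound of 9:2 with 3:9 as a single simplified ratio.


Compound ratio = (9×3) : (2×9)
= 27:18
GCD = 9
= 3:2

3:2


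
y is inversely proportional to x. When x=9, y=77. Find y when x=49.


Inverse proportion: x × y = constant
k = 9 × 77 = 693
y₂ = k / 49 = 693 / 49
= 14.14

14.14


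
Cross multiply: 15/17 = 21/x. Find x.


Cross multiply: 15 × x = 17 × 21
15x = 357
x = 357 / 15
= 23.80

23.80


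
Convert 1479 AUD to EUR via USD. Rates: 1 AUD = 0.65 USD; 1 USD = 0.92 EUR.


Step 1: 1479 AUD × 0.65 = 961.35 USD
Step 2: 961.35 USD × 0.92 = 884.44 EUR
Implied rate AUD→EUR = 0.65 × 0.92 = 0.5980
= 884.44 EUR

884.44 EUR


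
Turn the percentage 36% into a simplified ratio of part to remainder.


36% means 36 parts out of 100; remainder = 64
Part : remainder = 36:64
GCD = 4
= 9:16

9:16


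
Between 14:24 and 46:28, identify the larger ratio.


14/24 = 0.5833
46/28 = 1.6429
0.5833 < 1.6429, so 14:24 is less
= 46:28

46:28


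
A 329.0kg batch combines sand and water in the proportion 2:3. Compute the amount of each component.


Total parts = 2 + 3 = 5
sand: 329.0 × 2/5 = 131.6kg
water: 329.0 × 3/5 = 197.4kg
= 131.6kg and 197.4kg

131.6kg and 197.4kg


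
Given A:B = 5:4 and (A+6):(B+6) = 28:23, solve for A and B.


Let A = 5k, B = 4k.
(5k + 6) / (4k + 6) = 28/23
Cross-multiply: 23(5k + 6) = 28(4k + 6)
115k + 138 = 112k + 168
115k - 112k = 168 - 138
3k = 30
k = 30/3 = 10
A = 5×10 = 50, B = 4×10 = 40
= A = 50, B = 40

A = 50, B = 40


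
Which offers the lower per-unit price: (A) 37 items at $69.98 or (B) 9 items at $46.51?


Deal A: $69.98/37 = $1.8914/unit
Deal B: $46.51/9 = $5.1678/unit
A is cheaper per unit
= Deal A

Deal A


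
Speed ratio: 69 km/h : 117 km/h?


Ratio = 69:117
GCD = 3
Simplified = 23:39
Time ratio (same distance) = 39:23
Speed ratio = 23:39

23:39


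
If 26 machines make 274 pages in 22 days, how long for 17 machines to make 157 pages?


Days ∝ work / workers, so d₂ = d₁ × (m₁/m₂) × (w₂/w₁)
Workers factor (inverse): 26/17 ≈ 1.5294
Work factor (direct): 157/274 ≈ 0.5730
d₂ = 22 × 26/17 × 157/274 = (22 × 26 × 157) / (17 × 274) = 89804/4658
≈ 19.28 days

19.28 days


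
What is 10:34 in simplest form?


GCD(10, 34) = 2
10/2 : 34/2
= 5:17

5:17


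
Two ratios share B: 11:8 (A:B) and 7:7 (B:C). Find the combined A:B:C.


Match B: multiply A:B by 7 → 77:56
Multiply B:C by 8 → 56:56
Combined: 77:56:56
GCD = 7
= 11:8:8

11:8:8


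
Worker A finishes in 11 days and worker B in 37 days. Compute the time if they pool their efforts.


Rate of A = 1/11 per day
Rate of B = 1/37 per day
Combined rate = 1/11 + 1/37 = 48/407 ≈ 0.1179 per day
Days = 1 / combined rate = 407/48
≈ 8.48 days

8.48 days


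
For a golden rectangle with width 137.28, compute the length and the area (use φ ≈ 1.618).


φ = (1 + √5) / 2 ≈ 1.618
Length = width × φ = 137.28 × 1.618 = 222.11904
≈ 222.12
Area = width × length = 137.28 × 222.11904 = 30492.5018112 ≈ 30492.50
= Length: 222.12, Area: 30492.50

Length: 222.12, Area: 30492.50


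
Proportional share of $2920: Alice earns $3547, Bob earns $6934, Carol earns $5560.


Total income = 3547 + 6934 + 5560 = $16041
Alice: $2920 × 3547/16041 = $645.67
Bob: $2920 × 6934/16041 = $1262.22
Carol: $2920 × 5560/16041 = $1012.11
= Alice: $645.67, Bob: $1262.22, Carol: $1012.11

Alice: $645.67, Bob: $1262.22, Carol: $1012.11


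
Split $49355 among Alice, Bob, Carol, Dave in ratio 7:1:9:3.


Total parts = 7 + 1 + 9 + 3 = 20
Alice: 49355 × 7/20 = 17274.25
Bob: 49355 × 1/20 = 2467.75
Carol: 49355 × 9/20 = 22209.75
Dave: 49355 × 3/20 = 7403.25
= Alice: $17274.25, Bob: $2467.75, Carol: $22209.75, Dave: $7403.25

Alice: $17274.25, Bob: $2467.75, Carol: $22209.75, Dave: $7403.25


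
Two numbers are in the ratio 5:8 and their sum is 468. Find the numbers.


Let A = 5k, B = 8k.
5k + 8k = 468
13k = 468 → k = 468/13 = 36
A = 5×36 = 180, B = 8×36 = 288
= A = 180, B = 288

A = 180, B = 288


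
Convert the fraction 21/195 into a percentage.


Percentage = (part / whole) × 100
= (21 / 195) × 100
≈ 10.77%

10.77%


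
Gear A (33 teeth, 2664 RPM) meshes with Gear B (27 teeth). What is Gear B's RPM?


Gear ratio = 33:27 = 11:9
RPM_B = RPM_A × (teeth_A / teeth_B)
= 2664 × (33/27)
= 3256.0 RPM

3256.0 RPM


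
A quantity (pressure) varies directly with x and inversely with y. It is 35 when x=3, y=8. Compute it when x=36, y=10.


z = k·x/y
Solve for k using the known point: k = z·y/x = 35×8/3 = 280/3 ≈ 93.3333
Now evaluate at x=36, y=10:
z = k × 36 / 10 = (280 × 36) / (3 × 10) = 10080/30
= 336.0000

336.0000


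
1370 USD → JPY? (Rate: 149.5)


Amount × rate = 1370 × 149.5
= 204815.00 JPY

204815.00 JPY


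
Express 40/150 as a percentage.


Percentage = (part / whole) × 100
= (40 / 150) × 100
≈ 26.67%

26.67%


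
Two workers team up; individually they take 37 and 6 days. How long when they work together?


Rate of A = 1/37 per day
Rate of B = 1/6 per day
Combined rate = 1/37 + 1/6 = 43/222 ≈ 0.1937 per day
Days = 1 / combined rate = 222/43
≈ 5.16 days

5.16 days


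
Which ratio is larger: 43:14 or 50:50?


43/14 = 3.0714
50/50 = 1.0000
3.0714 > 1.0000, so 43:14 is greater
= 43:14

43:14


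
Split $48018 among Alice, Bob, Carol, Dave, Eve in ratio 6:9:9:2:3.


Total parts = 6 + 9 + 9 + 2 + 3 = 29
Alice: 48018 × 6/29 = 9934.76
Bob: 48018 × 9/29 = 14902.14
Carol: 48018 × 9/29 = 14902.14
Dave: 48018 × 2/29 = 3311.59
Eve: 48018 × 3/29 = 4967.38
= Alice: $9934.76, Bob: $14902.14, Carol: $14902.14, Dave: $3311.59, Eve: $4967.38

Alice: $9934.76, Bob: $14902.14, Carol: $14902.14, Dave: $3311.59, Eve: $4967.38


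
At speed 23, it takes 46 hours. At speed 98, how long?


Inverse proportion: x × y = constant
k = 23 × 46 = 1058
y₂ = k / 98 = 1058 / 98
= 10.80

10.80


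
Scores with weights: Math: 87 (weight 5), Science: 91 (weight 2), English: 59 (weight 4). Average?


Numerator = 87×5 + 91×2 + 59×4
= 435 + 182 + 236
= 853
Total weight = 11
Weighted avg = 853/11
= 77.55

77.55


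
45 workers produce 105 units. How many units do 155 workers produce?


Direct proportion: y/x = constant
k = 105/45 ≈ 2.3333
y₂ = k × 155 = 105 × 155 / 45 = 16275/45
≈ 361.67

361.67


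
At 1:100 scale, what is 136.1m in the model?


Model size = real / scale
= 136.1 / 100
= 1.3610 m

1.3610 m


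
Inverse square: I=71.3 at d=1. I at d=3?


I₁d₁² = I₂d₂²
I₂ = I₁ × (d₁/d₂)²
= 71.3 × (1/3)²
= 71.3 × 1/9
= 71.3/9
≈ 7.9222

7.9222


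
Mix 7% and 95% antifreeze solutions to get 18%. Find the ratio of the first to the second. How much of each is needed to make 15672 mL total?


Let x parts of 7% mix with y parts of 95%.
7x + 95y = 18(x + y)
7x + 95y = 18x + 18y
x(7 - 18) = y(18 - 95)
x/y = (95 - 18)/(18 - 7) = 77/11
Simplify: 7:1
Total parts = 8; one part = 15672/8 = 1959.00 mL
7% solution: 7×1959.00 = 13713.00 mL
95% solution: 1×1959.00 = 1959.00 mL
= ratio 7:1; 13713.00 mL and 1959.00 mL

ratio 7:1; 13713.00 mL and 1959.00 mL


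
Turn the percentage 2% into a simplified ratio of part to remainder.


2% means 2 parts out of 100; remainder = 98
Part : remainder = 2:98
GCD = 2
= 1:49

1:49


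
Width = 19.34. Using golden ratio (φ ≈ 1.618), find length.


φ = (1 + √5) / 2 ≈ 1.618
Length = width × φ = 19.34 × 1.618 = 31.29212
≈ 31.29

31.29


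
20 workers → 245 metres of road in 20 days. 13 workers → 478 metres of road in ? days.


Days ∝ work / workers, so d₂ = d₁ × (m₁/m₂) × (w₂/w₁)
Workers factor (inverse): 20/13 ≈ 1.5385
Work factor (direct): 478/245 ≈ 1.9510
d₂ = 20 × 20/13 × 478/245 = (20 × 20 × 478) / (13 × 245) = 191200/3185
≈ 60.03 days

60.03 days


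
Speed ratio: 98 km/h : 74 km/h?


Ratio = 98:74
GCD = 2
Simplified = 49:37
Time ratio (same distance) = 37:49
Speed ratio = 49:37

49:37


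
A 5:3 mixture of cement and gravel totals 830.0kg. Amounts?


Total parts = 5 + 3 = 8
cement: 830.0 × 5/8 = 518.8kg
gravel: 830.0 × 3/8 = 311.3kg
= 518.8kg and 311.3kg

518.8kg and 311.3kg


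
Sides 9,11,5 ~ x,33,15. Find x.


Scale factor = 33/11 = 3
Missing side = 9 × 3
= 27.0

27.0


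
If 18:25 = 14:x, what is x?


Cross multiply: 18 × x = 25 × 14
18x = 350
x = 350 / 18
= 19.44

19.44


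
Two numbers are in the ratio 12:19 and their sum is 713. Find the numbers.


Let A = 12k, B = 19k.
12k + 19k = 713
31k = 713 → k = 713/31 = 23
A = 12×23 = 276, B = 19×23 = 437
= A = 276, B = 437

A = 276, B = 437


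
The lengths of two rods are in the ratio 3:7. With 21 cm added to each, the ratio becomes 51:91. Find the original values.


Let A = 3k, B = 7k.
(3k + 21) / (7k + 21) = 51/91
Cross-multiply: 91(3k + 21) = 51(7k + 21)
273k + 1911 = 357k + 1071
273k - 357k = 1071 - 1911
-84k = -840
k = -840/-84 = 10
A = 3×10 = 30, B = 7×10 = 70
= A = 30, B = 70

A = 30, B = 70


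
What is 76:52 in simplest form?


GCD(76, 52) = 4
76/4 : 52/4
= 19:13

19:13


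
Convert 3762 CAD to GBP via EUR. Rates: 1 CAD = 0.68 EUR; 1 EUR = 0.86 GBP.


Step 1: 3762 CAD × 0.68 = 2558.16 EUR
Step 2: 2558.16 EUR × 0.86 = 2200.02 GBP
Implied rate CAD→GBP = 0.68 × 0.86 = 0.5848
= 2200.02 GBP

2200.02 GBP


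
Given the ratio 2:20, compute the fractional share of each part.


Total parts = 2 + 20 = 22
First part: 2/22 = 1/11
Second part: 20/22 = 10/11
= 1/11 and 10/11

1/11 and 10/11


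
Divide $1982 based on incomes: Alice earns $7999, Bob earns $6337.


Total income = 7999 + 6337 = $14336
Alice: $1982 × 7999/14336 = $1105.89
Bob: $1982 × 6337/14336 = $876.11
= Alice: $1105.89, Bob: $876.11

Alice: $1105.89, Bob: $876.11


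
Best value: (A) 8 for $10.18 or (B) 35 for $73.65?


Deal A: $10.18/8 = $1.2725/unit
Deal B: $73.65/35 = $2.1043/unit
A is cheaper per unit
= Deal A

Deal A


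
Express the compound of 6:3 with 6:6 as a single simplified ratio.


Compound ratio = (6×6) : (3×6)
= 36:18
GCD = 18
= 2:1

2:1


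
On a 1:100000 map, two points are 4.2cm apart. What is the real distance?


Real distance = map distance × scale
= 4.2cm × 100000
= 420000 cm = 4200.0 m
= 4.200 km

4.200 km


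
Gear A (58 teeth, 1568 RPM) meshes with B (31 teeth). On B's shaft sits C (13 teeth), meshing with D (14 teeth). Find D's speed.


Stage 1: RPM_B = RPM_A × t_A/t_B = 1568 × 58/31 = 90944/31 ≈ 2933.68
B and C share a shaft → RPM_C = RPM_B
Stage 2: RPM_D = RPM_C × t_C/t_D = RPM_A × (t_A×t_C)/(t_B×t_D)
Overall ratio = (58×13)/(31×14) = 754/434
RPM_D = 1568 × 754/434 = 1182272/434
≈ 2724.13 RPM

2724.13 RPM


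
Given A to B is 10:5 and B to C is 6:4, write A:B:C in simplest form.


Match B: multiply A:B by 6 → 60:30
Multiply B:C by 5 → 30:20
Combined: 60:30:20
GCD = 10
= 6:3:2

6:3:2


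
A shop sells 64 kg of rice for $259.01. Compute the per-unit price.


Unit rate = total / quantity
= 259.01 / 64
= $4.05 per unit

$4.05 per unit


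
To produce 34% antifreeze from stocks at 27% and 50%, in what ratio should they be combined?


Let x parts of 27% mix with y parts of 50%.
27x + 50y = 34(x + y)
27x + 50y = 34x + 34y
x(27 - 34) = y(34 - 50)
x/y = (50 - 34)/(34 - 27) = 16/7
Simplify: 16:7
= 16:7

16:7


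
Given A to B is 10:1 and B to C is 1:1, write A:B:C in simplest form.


Match B: multiply A:B by 1 → 10:1
Multiply B:C by 1 → 1:1
Combined: 10:1:1
GCD = 1
= 10:1:1

10:1:1


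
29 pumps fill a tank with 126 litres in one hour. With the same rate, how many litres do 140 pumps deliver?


Direct proportion: y/x = constant
k = 126/29 ≈ 4.3448
y₂ = k × 140 = 126 × 140 / 29 = 17640/29
≈ 608.28

608.28


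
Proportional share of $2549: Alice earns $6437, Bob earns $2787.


Total income = 6437 + 2787 = $9224
Alice: $2549 × 6437/9224 = $1778.83
Bob: $2549 × 2787/9224 = $770.17
= Alice: $1778.83, Bob: $770.17

Alice: $1778.83, Bob: $770.17


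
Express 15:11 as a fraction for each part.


Total parts = 15 + 11 = 26
First part: 15/26 = 15/26
Second part: 11/26 = 11/26
= 15/26 and 11/26

15/26 and 11/26


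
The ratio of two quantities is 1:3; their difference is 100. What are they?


Let A = 1k, B = 3k.
3k - 1k = 100
2k = 100 → k = 100/2 = 50
A = 1×50 = 50, B = 3×50 = 150
= A = 50, B = 150

A = 50, B = 150


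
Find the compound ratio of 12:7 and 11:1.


Compound ratio = (12×11) : (7×1)
= 132:7
GCD = 1
= 132:7

132:7


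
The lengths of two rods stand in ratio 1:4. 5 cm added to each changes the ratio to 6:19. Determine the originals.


Let A = 1k, B = 4k.
(1k + 5) / (4k + 5) = 6/19
Cross-multiply: 19(1k + 5) = 6(4k + 5)
19k + 95 = 24k + 30
19k - 24k = 30 - 95
-5k = -65
k = -65/-5 = 13
A = 1×13 = 13, B = 4×13 = 52
= A = 13, B = 52

A = 13, B = 52


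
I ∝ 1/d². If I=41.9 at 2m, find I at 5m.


I₁d₁² = I₂d₂²
I₂ = I₁ × (d₁/d₂)²
= 41.9 × (2/5)²
= 41.9 × 4/25
= 167.6/25
= 6.7040

6.7040


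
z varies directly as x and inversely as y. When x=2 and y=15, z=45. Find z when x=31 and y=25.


z = k·x/y
Solve for k using the known point: k = z·y/x = 45×15/2 = 675/2 = 337.5000
Now evaluate at x=31, y=25:
z = k × 31 / 25 = (675 × 31) / (2 × 25) = 20925/50
= 418.5000

418.5000


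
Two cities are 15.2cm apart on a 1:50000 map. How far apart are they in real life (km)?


Real distance = map distance × scale
= 15.2cm × 50000
= 760000 cm = 7600.0 m
= 7.600 km

7.600 km


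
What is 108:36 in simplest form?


GCD(108, 36) = 36
108/36 : 36/36
= 3:1

3:1


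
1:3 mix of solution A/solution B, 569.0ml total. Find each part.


Total parts = 1 + 3 = 4
solution A: 569.0 × 1/4 = 142.3ml
solution B: 569.0 × 3/4 = 426.8ml
= 142.3ml and 426.8ml

142.3ml and 426.8ml


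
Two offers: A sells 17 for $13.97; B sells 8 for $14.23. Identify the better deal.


Deal A: $13.97/17 = $0.8218/unit
Deal B: $14.23/8 = $1.7788/unit
A is cheaper per unit
= Deal A

Deal A


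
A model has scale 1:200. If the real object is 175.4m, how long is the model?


Model size = real / scale
= 175.4 / 200
= 0.8770 m

0.8770 m


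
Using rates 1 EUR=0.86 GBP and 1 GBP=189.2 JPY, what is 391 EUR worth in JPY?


Step 1: 391 EUR × 0.86 = 336.26 GBP
Step 2: 336.26 GBP × 189.2 = 63620.39 JPY
Implied rate EUR→JPY = 0.86 × 189.2 = 162.7120
= 63620.39 JPY

63620.39 JPY


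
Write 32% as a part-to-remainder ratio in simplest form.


32% means 32 parts out of 100; remainder = 68
Part : remainder = 32:68
GCD = 4
= 8:17

8:17


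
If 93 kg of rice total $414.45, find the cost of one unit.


Unit rate = total / quantity
= 414.45 / 93
= $4.46 per unit

$4.46 per unit


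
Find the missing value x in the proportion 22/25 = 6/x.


Cross multiply: 22 × x = 25 × 6
22x = 150
x = 150 / 22
= 6.82

6.82


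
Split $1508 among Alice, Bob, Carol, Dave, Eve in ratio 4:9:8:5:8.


Total parts = 4 + 9 + 8 + 5 + 8 = 34
Alice: 1508 × 4/34 = 177.41
Bob: 1508 × 9/34 = 399.18
Carol: 1508 × 8/34 = 354.82
Dave: 1508 × 5/34 = 221.76
Eve: 1508 × 8/34 = 354.82
= Alice: $177.41, Bob: $399.18, Carol: $354.82, Dave: $221.76, Eve: $354.82

Alice: $177.41, Bob: $399.18, Carol: $354.82, Dave: $221.76, Eve: $354.82


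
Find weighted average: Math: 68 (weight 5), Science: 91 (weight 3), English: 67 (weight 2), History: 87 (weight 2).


Numerator = 68×5 + 91×3 + 67×2 + 87×2
= 340 + 273 + 134 + 174
= 921
Total weight = 12
Weighted avg = 921/12
= 76.75

76.75


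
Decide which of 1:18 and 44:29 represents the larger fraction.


1/18 = 0.0556
44/29 = 1.5172
0.0556 < 1.5172, so 1:18 is less
= 44:29

44:29


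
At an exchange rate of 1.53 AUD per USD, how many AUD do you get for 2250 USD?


Amount × rate = 2250 × 1.53
= 3442.50 AUD

3442.50 AUD


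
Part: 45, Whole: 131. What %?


Percentage = (part / whole) × 100
= (45 / 131) × 100
≈ 34.35%

34.35%


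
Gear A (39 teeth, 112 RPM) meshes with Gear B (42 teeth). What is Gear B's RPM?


Gear ratio = 39:42 = 13:14
RPM_B = RPM_A × (teeth_A / teeth_B)
= 112 × (39/42)
= 104.0 RPM

104.0 RPM


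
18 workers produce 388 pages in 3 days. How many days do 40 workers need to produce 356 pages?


Days ∝ work / workers, so d₂ = d₁ × (m₁/m₂) × (w₂/w₁)
Workers factor (inverse): 18/40 = 0.4500
Work factor (direct): 356/388 ≈ 0.9175
d₂ = 3 × 18/40 × 356/388 = (3 × 18 × 356) / (40 × 388) = 19224/15520
≈ 1.24 days

1.24 days


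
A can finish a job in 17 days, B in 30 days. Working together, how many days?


Rate of A = 1/17 per day
Rate of B = 1/30 per day
Combined rate = 1/17 + 1/30 = 47/510 ≈ 0.0922 per day
Days = 1 / combined rate = 510/47
≈ 10.85 days

10.85 days


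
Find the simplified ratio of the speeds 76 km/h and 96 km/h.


Ratio = 76:96
GCD = 4
Simplified = 19:24
Time ratio (same distance) = 24:19
Speed ratio = 19:24

19:24


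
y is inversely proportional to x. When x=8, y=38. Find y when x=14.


Inverse proportion: x × y = constant
k = 8 × 38 = 304
y₂ = k / 14 = 304 / 14
= 21.71

21.71


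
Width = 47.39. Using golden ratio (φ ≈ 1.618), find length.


φ = (1 + √5) / 2 ≈ 1.618
Length = width × φ = 47.39 × 1.618 = 76.67702
≈ 76.68

76.68


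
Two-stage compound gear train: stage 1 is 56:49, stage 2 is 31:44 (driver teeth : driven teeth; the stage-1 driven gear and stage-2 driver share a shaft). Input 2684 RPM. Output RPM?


Stage 1: RPM_B = RPM_A × t_A/t_B = 2684 × 56/49 = 150304/49 ≈ 3067.43
B and C share a shaft → RPM_C = RPM_B
Stage 2: RPM_D = RPM_C × t_C/t_D = RPM_A × (t_A×t_C)/(t_B×t_D)
Overall ratio = (56×31)/(49×44) = 1736/2156
RPM_D = 2684 × 1736/2156 = 4659424/2156
≈ 2161.14 RPM

2161.14 RPM


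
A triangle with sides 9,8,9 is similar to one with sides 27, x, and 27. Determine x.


Scale factor = 27/9 = 3
Missing side = 8 × 3
= 24.0

24.0


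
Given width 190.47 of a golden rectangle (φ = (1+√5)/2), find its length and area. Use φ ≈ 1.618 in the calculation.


φ = (1 + √5) / 2 ≈ 1.618
Length = width × φ = 190.47 × 1.618 = 308.18046
≈ 308.18
Area = width × length = 190.47 × 308.18046 = 58699.1322162 ≈ 58699.13
= Length: 308.18, Area: 58699.13

Length: 308.18, Area: 58699.13


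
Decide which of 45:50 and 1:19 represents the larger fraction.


45/50 = 0.9000
1/19 = 0.0526
0.9000 > 0.0526, so 45:50 is greater
= 45:50

45:50


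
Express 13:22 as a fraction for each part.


Total parts = 13 + 22 = 35
First part: 13/35 = 13/35
Second part: 22/35 = 22/35
= 13/35 and 22/35

13/35 and 22/35


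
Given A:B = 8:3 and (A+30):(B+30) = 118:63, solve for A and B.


Let A = 8k, B = 3k.
(8k + 30) / (3k + 30) = 118/63
Cross-multiply: 63(8k + 30) = 118(3k + 30)
504k + 1890 = 354k + 3540
504k - 354k = 3540 - 1890
150k = 1650
k = 1650/150 = 11
A = 8×11 = 88, B = 3×11 = 33
= A = 88, B = 33

A = 88, B = 33


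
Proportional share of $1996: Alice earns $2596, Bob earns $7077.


Total income = 2596 + 7077 = $9673
Alice: $1996 × 2596/9673 = $535.68
Bob: $1996 × 7077/9673 = $1460.32
= Alice: $535.68, Bob: $1460.32

Alice: $535.68, Bob: $1460.32


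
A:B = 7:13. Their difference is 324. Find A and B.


Let A = 7k, B = 13k.
13k - 7k = 324
6k = 324 → k = 324/6 = 54
A = 7×54 = 378, B = 13×54 = 702
= A = 378, B = 702

A = 378, B = 702


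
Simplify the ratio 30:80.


GCD(30, 80) = 10
30/10 : 80/10
= 3:8

3:8


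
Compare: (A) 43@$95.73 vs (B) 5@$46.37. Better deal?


Deal A: $95.73/43 = $2.2263/unit
Deal B: $46.37/5 = $9.2740/unit
A is cheaper per unit
= Deal A

Deal A


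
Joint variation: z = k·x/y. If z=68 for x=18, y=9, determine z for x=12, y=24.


z = k·x/y
Solve for k using the known point: k = z·y/x = 68×9/18 = 612/18 = 34.0000
Now evaluate at x=12, y=24:
z = k × 12 / 24 = (612 × 12) / (18 × 24) = 7344/432
= 17.0000

17.0000


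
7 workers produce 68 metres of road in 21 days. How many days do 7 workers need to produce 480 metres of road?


Days ∝ work / workers, so d₂ = d₁ × (m₁/m₂) × (w₂/w₁)
Workers factor (inverse): 7/7 = 1.0000
Work factor (direct): 480/68 ≈ 7.0588
d₂ = 21 × 7/7 × 480/68 = (21 × 7 × 480) / (7 × 68) = 70560/476
≈ 148.24 days

148.24 days


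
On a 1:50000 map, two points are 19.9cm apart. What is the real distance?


Real distance = map distance × scale
= 19.9cm × 50000
= 995000 cm = 9950.0 m
= 9.950 km

9.950 km


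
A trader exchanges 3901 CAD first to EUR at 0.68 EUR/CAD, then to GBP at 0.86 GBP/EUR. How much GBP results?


Step 1: 3901 CAD × 0.68 = 2652.68 EUR
Step 2: 2652.68 EUR × 0.86 = 2281.30 GBP
Implied rate CAD→GBP = 0.68 × 0.86 = 0.5848
= 2281.30 GBP

2281.30 GBP


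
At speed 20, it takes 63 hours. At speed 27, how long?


Inverse proportion: x × y = constant
k = 20 × 63 = 1260
y₂ = k / 27 = 1260 / 27
= 46.67

46.67


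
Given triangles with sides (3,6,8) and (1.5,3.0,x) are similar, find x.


Scale factor = 1.5/3 = 0.5
Missing side = 8 × 0.5
= 4.0

4.0


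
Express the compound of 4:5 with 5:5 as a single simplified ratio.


Compound ratio = (4×5) : (5×5)
= 20:25
GCD = 5
= 4:5

4:5


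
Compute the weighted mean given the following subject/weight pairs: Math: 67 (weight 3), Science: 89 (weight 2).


Numerator = 67×3 + 89×2
= 201 + 178
= 379
Total weight = 5
Weighted avg = 379/5
= 75.80

75.80


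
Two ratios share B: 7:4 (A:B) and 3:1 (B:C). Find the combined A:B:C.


Match B: multiply A:B by 3 → 21:12
Multiply B:C by 4 → 12:4
Combined: 21:12:4
GCD = 1
= 21:12:4

21:12:4


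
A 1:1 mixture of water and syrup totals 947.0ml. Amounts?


Total parts = 1 + 1 = 2
water: 947.0 × 1/2 = 473.5ml
syrup: 947.0 × 1/2 = 473.5ml
= 473.5ml and 473.5ml

473.5ml and 473.5ml


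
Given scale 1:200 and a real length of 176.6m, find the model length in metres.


Model size = real / scale
= 176.6 / 200
= 0.8830 m

0.8830 m


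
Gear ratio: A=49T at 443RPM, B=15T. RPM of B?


Gear ratio = 49:15 = 49:15
RPM_B = RPM_A × (teeth_A / teeth_B)
= 443 × (49/15)
= 1447.1 RPM

1447.1 RPM


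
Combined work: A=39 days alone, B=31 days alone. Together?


Rate of A = 1/39 per day
Rate of B = 1/31 per day
Combined rate = 1/39 + 1/31 = 70/1209 ≈ 0.0579 per day
Days = 1 / combined rate = 1209/70
≈ 17.27 days

17.27 days


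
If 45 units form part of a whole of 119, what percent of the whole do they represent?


Percentage = (part / whole) × 100
= (45 / 119) × 100
≈ 37.82%

37.82%


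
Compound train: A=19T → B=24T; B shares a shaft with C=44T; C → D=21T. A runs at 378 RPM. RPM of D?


Stage 1: RPM_B = RPM_A × t_A/t_B = 378 × 19/24 = 7182/24 = 299.25
B and C share a shaft → RPM_C = RPM_B
Stage 2: RPM_D = RPM_C × t_C/t_D = RPM_A × (t_A×t_C)/(t_B×t_D)
Overall ratio = (19×44)/(24×21) = 836/504
RPM_D = 378 × 836/504 = 316008/504
= 627.00 RPM

627.00 RPM


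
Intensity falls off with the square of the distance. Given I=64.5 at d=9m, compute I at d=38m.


I₁d₁² = I₂d₂²
I₂ = I₁ × (d₁/d₂)²
= 64.5 × (9/38)²
= 64.5 × 81/1444
= 5224.5/1444
≈ 3.6181

3.6181


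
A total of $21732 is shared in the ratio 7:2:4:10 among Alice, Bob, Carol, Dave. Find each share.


Total parts = 7 + 2 + 4 + 10 = 23
Alice: 21732 × 7/23 = 6614.09
Bob: 21732 × 2/23 = 1889.74
Carol: 21732 × 4/23 = 3779.48
Dave: 21732 × 10/23 = 9448.70
= Alice: $6614.09, Bob: $1889.74, Carol: $3779.48, Dave: $9448.70

Alice: $6614.09, Bob: $1889.74, Carol: $3779.48, Dave: $9448.70


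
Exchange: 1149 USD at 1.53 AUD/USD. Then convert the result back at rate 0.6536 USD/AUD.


Amount × rate = 1149 × 1.53 = 1757.97 AUD
Round-trip: 1757.97 × 0.6536 = 1149.01 USD
= 1757.97 AUD, then 1149.01 USD

1757.97 AUD, then 1149.01 USD


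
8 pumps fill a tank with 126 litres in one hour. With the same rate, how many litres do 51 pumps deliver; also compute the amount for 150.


Direct proportion: y/x = constant
k = 126/8 = 15.7500
y at x=51: k × 51 = 126 × 51 / 8 = 6426/8 = 803.25
y at x=150: k × 150 = 126 × 150 / 8 = 18900/8 = 2362.50
= 803.25 and 2362.50

803.25 and 2362.50


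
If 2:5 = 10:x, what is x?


Cross multiply: 2 × x = 5 × 10
2x = 50
x = 50 / 2
= 25.00

25.00


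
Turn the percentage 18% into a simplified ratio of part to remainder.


18% means 18 parts out of 100; remainder = 82
Part : remainder = 18:82
GCD = 2
= 9:41

9:41


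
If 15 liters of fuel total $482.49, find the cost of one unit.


Unit rate = total / quantity
= 482.49 / 15
= $32.17 per unit

$32.17 per unit


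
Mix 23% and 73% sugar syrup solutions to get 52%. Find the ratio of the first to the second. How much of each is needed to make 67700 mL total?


Let x parts of 23% mix with y parts of 73%.
23x + 73y = 52(x + y)
23x + 73y = 52x + 52y
x(23 - 52) = y(52 - 73)
x/y = (73 - 52)/(52 - 23) = 21/29
Simplify: 21:29
Total parts = 50; one part = 67700/50 = 1354.00 mL
23% solution: 21×1354.00 = 28434.00 mL
73% solution: 29×1354.00 = 39266.00 mL
= ratio 21:29; 28434.00 mL and 39266.00 mL

ratio 21:29; 28434.00 mL and 39266.00 mL


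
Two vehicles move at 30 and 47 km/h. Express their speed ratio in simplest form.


Ratio = 30:47
GCD = 1
Simplified = 30:47
Time ratio (same distance) = 47:30
Speed ratio = 30:47

30:47


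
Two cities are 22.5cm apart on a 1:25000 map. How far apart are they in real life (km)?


Real distance = map distance × scale
= 22.5cm × 25000
= 562500 cm = 5625.0 m
= 5.625 km

5.625 km


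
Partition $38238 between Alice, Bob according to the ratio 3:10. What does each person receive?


Total parts = 3 + 10 = 13
Alice: 38238 × 3/13 = 8824.15
Bob: 38238 × 10/13 = 29413.85
= Alice: $8824.15, Bob: $29413.85

Alice: $8824.15, Bob: $29413.85


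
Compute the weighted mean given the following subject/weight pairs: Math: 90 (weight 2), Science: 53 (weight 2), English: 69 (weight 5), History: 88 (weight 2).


Numerator = 90×2 + 53×2 + 69×5 + 88×2
= 180 + 106 + 345 + 176
= 807
Total weight = 11
Weighted avg = 807/11
= 73.36

73.36


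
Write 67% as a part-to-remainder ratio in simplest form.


67% means 67 parts out of 100; remainder = 33
Part : remainder = 67:33
GCD = 1
= 67:33

67:33


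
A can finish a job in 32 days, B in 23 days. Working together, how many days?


Rate of A = 1/32 per day
Rate of B = 1/23 per day
Combined rate = 1/32 + 1/23 = 55/736 ≈ 0.0747 per day
Days = 1 / combined rate = 736/55
≈ 13.38 days

13.38 days


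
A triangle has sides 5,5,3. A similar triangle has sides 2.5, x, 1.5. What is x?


Scale factor = 2.5/5 = 0.5
Missing side = 5 × 0.5
= 2.5

2.5


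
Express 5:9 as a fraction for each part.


Total parts = 5 + 9 = 14
First part: 5/14 = 5/14
Second part: 9/14 = 9/14
= 5/14 and 9/14

5/14 and 9/14


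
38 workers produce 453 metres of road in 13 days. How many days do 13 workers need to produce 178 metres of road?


Days ∝ work / workers, so d₂ = d₁ × (m₁/m₂) × (w₂/w₁)
Workers factor (inverse): 38/13 ≈ 2.9231
Work factor (direct): 178/453 ≈ 0.3929
d₂ = 13 × 38/13 × 178/453 = (13 × 38 × 178) / (13 × 453) = 87932/5889
≈ 14.93 days

14.93 days


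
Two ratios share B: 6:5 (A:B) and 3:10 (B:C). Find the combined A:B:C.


Match B: multiply A:B by 3 → 18:15
Multiply B:C by 5 → 15:50
Combined: 18:15:50
GCD = 1
= 18:15:50

18:15:50


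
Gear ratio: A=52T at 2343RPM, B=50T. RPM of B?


Gear ratio = 52:50 = 26:25
RPM_B = RPM_A × (teeth_A / teeth_B)
= 2343 × (52/50)
= 2436.7 RPM

2436.7 RPM


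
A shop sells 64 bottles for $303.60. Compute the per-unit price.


Unit rate = total / quantity
= 303.60 / 64
= $4.74 per unit

$4.74 per unit


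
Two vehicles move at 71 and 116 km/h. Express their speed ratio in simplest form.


Ratio = 71:116
GCD = 1
Simplified = 71:116
Time ratio (same distance) = 116:71
Speed ratio = 71:116

71:116
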